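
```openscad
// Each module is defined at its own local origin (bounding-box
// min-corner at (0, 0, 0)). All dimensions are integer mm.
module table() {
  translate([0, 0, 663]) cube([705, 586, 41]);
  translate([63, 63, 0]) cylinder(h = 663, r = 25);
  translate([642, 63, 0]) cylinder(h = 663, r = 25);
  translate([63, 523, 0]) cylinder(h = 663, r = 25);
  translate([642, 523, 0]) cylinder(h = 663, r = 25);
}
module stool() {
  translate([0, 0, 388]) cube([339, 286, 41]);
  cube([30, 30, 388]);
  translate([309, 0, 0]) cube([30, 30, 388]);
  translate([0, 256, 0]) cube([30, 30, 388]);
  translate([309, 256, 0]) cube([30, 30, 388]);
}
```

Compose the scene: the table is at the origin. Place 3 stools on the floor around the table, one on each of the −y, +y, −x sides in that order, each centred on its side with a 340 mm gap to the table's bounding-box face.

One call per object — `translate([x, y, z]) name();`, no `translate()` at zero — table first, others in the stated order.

table();
translate([183, -626, 0]) stool();
translate([183, 926, 0]) stool();
translate([-679, 150, 0]) stool();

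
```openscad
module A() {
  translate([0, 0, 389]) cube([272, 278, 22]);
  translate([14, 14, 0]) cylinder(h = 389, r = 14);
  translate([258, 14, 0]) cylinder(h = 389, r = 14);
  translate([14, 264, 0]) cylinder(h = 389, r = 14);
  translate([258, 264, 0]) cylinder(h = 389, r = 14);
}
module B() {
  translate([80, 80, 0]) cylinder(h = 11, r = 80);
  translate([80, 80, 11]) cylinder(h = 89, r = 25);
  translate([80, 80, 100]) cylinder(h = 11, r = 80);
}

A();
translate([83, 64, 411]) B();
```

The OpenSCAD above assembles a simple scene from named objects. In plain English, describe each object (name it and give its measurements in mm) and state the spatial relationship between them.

A is a four-legged stool. The seat is 272×278 mm, 22 mm thick, top at z = 411 mm. It stands on four round legs, each 28 mm in diameter, from z = 0 to the seat underside, each leg's axis is inset half a diameter from the nearest pair of seat edges (so the leg's bounding box is flush with the corner).

B is a spool: two coaxial disc flanges of radius 80 mm and thickness 11 mm, joined by a core cylinder of radius 25 mm and height 89 mm. The lower flange rests on z = 0 and the three cylinders share a vertical axis.

The spool is on top of the stool.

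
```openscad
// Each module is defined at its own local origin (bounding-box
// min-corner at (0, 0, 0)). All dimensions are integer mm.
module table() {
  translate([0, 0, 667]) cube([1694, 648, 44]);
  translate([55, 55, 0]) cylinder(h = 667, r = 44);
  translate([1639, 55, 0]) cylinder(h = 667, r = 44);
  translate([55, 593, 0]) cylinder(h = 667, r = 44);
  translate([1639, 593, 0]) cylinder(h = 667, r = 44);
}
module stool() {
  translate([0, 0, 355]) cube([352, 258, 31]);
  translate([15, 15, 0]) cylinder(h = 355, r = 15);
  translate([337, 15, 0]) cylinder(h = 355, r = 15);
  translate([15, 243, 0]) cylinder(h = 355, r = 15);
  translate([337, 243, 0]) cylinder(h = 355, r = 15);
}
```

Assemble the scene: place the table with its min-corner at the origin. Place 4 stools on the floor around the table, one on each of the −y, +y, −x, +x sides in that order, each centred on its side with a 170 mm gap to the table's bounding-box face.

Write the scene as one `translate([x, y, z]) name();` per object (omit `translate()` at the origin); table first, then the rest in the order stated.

table();
translate([671, -428, 0]) stool();
translate([671, 818, 0]) stool();
translate([-522, 195, 0]) stool();
translate([1864, 195, 0]) stool();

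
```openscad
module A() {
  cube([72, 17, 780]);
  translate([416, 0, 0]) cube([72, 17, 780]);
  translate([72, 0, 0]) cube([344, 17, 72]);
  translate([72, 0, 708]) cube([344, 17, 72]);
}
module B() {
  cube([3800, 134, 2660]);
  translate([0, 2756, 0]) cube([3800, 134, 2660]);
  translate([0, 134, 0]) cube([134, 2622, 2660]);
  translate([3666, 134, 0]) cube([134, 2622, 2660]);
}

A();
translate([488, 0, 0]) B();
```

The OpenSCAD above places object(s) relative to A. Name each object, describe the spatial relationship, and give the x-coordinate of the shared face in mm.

The picture frame's +x face and the house frame's −x face are both at x = 488 mm.

A is a picture frame. B is a house frame. The house frame is against the picture frame's +x side, with their −y faces flush. The x-coordinate of the shared face is 488 mm.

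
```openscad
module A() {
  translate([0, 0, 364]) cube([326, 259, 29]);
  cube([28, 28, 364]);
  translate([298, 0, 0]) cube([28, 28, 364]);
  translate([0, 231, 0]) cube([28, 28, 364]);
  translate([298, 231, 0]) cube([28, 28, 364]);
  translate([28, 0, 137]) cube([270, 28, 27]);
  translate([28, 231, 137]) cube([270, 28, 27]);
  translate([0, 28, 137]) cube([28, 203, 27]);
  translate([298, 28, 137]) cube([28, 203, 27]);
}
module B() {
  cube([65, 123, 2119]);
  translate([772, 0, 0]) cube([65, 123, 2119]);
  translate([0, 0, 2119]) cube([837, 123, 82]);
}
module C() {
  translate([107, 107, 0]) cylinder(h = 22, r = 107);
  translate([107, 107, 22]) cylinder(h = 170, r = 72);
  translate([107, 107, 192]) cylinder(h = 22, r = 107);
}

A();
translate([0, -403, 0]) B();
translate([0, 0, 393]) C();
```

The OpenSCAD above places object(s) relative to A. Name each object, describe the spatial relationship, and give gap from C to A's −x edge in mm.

The spool's min-x is at 0; the stool's min-x is 0; gap = 0 mm.

A is a stool. B is a door frame. C is a spool. The door frame is on the floor beside the stool on its −y side. The spool is on top of the stool. The gap from the spool to the stool's −x edge is 0 mm.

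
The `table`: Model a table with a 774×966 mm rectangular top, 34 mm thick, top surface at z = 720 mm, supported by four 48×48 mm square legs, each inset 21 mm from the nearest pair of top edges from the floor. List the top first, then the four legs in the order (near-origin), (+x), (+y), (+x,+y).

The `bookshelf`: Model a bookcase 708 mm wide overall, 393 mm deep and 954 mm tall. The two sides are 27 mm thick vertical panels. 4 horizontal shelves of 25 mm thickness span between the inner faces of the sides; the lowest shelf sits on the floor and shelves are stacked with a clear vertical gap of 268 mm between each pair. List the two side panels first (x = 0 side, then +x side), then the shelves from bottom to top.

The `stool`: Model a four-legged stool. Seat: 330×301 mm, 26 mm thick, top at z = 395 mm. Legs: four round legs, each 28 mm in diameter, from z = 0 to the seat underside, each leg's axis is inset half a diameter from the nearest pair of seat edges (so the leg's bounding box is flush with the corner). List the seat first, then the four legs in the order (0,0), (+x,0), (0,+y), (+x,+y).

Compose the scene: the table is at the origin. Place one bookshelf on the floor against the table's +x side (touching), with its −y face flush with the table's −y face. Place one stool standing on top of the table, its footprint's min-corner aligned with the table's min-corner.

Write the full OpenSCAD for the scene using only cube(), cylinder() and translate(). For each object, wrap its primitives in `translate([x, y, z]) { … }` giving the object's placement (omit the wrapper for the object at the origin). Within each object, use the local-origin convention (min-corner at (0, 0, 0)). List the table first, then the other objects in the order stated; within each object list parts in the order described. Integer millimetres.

translate([0, 0, 686]) cube([774, 966, 34]);
translate([21, 21, 0]) cube([48, 48, 686]);
translate([705, 21, 0]) cube([48, 48, 686]);
translate([21, 897, 0]) cube([48, 48, 686]);
translate([705, 897, 0]) cube([48, 48, 686]);
translate([774, 0, 0]) {
  cube([27, 393, 954]);
  translate([681, 0, 0]) cube([27, 393, 954]);
  translate([27, 0, 0]) cube([654, 393, 25]);
  translate([27, 0, 293]) cube([654, 393, 25]);
  translate([27, 0, 586]) cube([654, 393, 25]);
  translate([27, 0, 879]) cube([654, 393, 25]);
}
translate([0, 0, 720]) {
  translate([0, 0, 369]) cube([330, 301, 26]);
  translate([14, 14, 0]) cylinder(h = 369, r = 14);
  translate([316, 14, 0]) cylinder(h = 369, r = 14);
  translate([14, 287, 0]) cylinder(h = 369, r = 14);
  translate([316, 287, 0]) cylinder(h = 369, r = 14);
}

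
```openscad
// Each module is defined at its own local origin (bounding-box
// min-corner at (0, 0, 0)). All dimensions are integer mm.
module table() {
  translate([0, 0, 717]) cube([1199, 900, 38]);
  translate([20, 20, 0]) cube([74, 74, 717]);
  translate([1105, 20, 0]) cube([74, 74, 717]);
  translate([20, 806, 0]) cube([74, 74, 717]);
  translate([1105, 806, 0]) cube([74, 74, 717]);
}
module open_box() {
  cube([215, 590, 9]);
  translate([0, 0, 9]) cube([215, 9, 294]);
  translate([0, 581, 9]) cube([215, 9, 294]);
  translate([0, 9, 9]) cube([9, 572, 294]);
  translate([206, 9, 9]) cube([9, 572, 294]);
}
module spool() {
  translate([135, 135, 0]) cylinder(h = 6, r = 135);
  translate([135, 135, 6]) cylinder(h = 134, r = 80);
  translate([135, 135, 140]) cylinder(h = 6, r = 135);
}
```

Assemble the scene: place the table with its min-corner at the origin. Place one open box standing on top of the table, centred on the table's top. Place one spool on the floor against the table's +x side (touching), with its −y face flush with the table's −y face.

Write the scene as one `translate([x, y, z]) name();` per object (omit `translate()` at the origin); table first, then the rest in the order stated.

table();
translate([492, 155, 755]) open_box();
translate([1199, 0, 0]) spool();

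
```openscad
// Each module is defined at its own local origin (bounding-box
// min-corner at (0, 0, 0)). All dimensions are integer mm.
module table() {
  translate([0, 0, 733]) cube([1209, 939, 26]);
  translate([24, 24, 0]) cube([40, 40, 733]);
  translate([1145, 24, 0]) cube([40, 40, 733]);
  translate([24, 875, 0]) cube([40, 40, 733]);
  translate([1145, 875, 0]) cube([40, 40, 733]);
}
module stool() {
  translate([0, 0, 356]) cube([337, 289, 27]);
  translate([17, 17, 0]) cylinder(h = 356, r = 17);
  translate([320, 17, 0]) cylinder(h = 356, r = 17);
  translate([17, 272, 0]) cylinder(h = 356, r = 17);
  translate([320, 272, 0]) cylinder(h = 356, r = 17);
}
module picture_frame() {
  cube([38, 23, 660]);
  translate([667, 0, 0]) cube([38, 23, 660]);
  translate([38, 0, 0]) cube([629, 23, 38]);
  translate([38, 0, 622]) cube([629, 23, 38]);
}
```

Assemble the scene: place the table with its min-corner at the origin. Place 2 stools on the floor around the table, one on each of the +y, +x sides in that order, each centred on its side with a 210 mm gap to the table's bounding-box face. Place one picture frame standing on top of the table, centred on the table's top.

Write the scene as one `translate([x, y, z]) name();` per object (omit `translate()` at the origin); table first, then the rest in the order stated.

table();
translate([436, 1149, 0]) stool();
translate([1419, 325, 0]) stool();
translate([252, 458, 759]) picture_frame();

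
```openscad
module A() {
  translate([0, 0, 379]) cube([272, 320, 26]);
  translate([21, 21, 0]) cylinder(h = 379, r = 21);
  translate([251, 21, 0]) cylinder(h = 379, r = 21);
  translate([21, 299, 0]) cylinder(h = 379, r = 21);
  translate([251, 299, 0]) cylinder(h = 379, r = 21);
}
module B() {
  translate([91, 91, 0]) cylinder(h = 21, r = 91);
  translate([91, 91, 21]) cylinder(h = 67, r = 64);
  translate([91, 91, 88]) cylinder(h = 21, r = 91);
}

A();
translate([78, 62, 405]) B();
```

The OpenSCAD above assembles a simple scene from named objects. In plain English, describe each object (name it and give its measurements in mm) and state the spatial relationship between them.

A is a four-legged stool. The seat is a 272×320×26 mm slab whose top surface is at z = 405 mm; four round legs, each 42 mm in diameter, run from the floor (z = 0) to the underside of the seat, each leg's axis is inset half a diameter from the nearest pair of seat edges (so the leg's bounding box is flush with the corner).

B is a spool: two coaxial disc flanges of radius 91 mm and thickness 21 mm, joined by a core cylinder of radius 64 mm and height 67 mm. The lower flange rests on z = 0 and the three cylinders share a vertical axis.

The spool is on top of the stool.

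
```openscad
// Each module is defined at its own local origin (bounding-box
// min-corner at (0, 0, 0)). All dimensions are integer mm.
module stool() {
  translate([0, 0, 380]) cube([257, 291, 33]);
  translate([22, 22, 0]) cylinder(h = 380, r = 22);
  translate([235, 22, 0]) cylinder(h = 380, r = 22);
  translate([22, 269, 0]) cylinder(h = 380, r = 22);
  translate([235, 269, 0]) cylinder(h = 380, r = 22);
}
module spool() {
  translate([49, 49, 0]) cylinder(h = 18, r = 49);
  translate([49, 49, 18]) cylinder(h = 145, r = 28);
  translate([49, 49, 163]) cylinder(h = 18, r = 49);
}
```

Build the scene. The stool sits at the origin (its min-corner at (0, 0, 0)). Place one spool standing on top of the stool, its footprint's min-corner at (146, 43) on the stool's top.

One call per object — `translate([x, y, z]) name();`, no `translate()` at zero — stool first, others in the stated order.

stool();
translate([146, 43, 413]) spool();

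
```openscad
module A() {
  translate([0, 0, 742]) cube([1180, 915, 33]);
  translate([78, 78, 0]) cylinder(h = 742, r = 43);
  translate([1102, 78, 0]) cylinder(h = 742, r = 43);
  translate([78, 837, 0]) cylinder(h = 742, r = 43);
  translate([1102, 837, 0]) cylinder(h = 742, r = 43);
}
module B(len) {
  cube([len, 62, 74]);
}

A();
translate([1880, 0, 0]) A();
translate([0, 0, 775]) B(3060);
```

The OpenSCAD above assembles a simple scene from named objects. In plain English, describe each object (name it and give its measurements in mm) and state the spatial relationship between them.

A is a table: top 1180 mm (x) × 915 mm (y), 33 mm thick, upper face at z = 775 mm, on four round legs of 86 mm diameter, each leg's bounding box inset 35 mm from the nearest pair of top edges, running from z = 0 to the bottom of the top.

B is a rectangular beam 3060 mm long (x), 62 mm deep (y), 74 mm thick (z).

The beam spans the tops of two tables placed 700 mm apart, resting at z = 775 mm.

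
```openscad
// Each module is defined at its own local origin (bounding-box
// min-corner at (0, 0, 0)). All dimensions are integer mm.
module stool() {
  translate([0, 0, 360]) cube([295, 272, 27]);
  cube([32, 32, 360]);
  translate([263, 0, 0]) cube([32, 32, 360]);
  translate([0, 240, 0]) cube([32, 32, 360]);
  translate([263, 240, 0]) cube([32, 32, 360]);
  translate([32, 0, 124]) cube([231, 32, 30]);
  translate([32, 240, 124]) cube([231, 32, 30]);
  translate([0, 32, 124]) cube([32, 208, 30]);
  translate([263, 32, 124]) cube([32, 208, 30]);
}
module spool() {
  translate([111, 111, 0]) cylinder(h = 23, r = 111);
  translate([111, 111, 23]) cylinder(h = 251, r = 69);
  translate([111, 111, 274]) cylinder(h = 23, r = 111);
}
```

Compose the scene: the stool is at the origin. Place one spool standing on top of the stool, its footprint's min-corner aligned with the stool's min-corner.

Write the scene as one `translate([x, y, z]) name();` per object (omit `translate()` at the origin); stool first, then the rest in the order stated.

stool();
translate([0, 0, 387]) spool();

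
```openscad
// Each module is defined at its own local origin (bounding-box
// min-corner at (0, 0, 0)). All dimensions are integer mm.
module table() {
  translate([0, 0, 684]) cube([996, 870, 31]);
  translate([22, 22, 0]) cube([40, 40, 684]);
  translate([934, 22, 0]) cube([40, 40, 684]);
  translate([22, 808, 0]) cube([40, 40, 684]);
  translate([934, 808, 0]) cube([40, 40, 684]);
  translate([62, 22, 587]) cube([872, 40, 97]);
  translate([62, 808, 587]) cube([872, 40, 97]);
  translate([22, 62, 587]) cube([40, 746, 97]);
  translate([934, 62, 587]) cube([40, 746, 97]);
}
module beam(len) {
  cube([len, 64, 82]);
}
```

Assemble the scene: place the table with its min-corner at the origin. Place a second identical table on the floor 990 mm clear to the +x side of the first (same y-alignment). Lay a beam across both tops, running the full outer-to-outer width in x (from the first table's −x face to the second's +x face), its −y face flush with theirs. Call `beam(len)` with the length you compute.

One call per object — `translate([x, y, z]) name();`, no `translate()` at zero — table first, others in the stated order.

table();
translate([1986, 0, 0]) table();
translate([0, 0, 715]) beam(2982);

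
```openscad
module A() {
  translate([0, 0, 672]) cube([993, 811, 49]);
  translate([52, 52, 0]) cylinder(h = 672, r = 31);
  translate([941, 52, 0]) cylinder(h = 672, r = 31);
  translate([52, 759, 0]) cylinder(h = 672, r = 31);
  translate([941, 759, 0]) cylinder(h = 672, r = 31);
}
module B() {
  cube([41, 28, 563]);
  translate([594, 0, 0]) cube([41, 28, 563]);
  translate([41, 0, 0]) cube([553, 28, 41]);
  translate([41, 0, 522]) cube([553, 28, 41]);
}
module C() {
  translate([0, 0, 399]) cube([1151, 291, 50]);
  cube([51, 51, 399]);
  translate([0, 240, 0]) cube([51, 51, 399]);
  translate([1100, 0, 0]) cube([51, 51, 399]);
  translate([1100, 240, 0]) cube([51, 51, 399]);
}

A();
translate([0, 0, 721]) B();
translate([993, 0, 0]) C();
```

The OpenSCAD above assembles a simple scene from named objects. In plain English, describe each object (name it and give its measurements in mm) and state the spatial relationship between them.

A is a table: top 993 mm (x) × 811 mm (y), 49 mm thick, upper face at z = 721 mm, on four round legs of 62 mm diameter, each leg's bounding box inset 21 mm from the nearest pair of top edges, running from z = 0 to the bottom of the top.

B is a picture frame with a 553×481 mm rectangular opening (x by z) and a uniform 41 mm border on every side. Frame depth is 28 mm along y. It is built from two vertical stiles running the full outside height and two horizontal rails spanning the gap between the stiles.

C is a long wooden bench with a 1151 mm (x) × 291 mm (y) seat, 50 mm thick, its top surface 449 mm above the floor. Four 51 mm square legs at the seat corners, flush with the edges, run from z = 0 to the seat underside.

The picture frame is on top of the table. The bench is against the table's +x side, with their −y faces flush.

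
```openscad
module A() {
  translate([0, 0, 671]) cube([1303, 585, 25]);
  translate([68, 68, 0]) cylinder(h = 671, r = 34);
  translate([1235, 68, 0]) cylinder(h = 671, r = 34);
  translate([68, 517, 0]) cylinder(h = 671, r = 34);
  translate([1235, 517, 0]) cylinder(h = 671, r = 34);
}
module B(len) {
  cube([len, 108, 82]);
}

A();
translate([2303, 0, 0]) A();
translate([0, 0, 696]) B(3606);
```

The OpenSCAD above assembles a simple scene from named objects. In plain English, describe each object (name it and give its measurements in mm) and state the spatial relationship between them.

A is a table with a 1303×585 mm rectangular top, 25 mm thick, top surface at z = 696 mm, supported by four round legs of 68 mm diameter, each leg's bounding box inset 34 mm from the nearest pair of top edges, running from the floor.

B is a rectangular beam 3606 mm long (x), 108 mm deep (y), 82 mm thick (z).

The beam spans the tops of two tables placed 1000 mm apart, resting at z = 696 mm.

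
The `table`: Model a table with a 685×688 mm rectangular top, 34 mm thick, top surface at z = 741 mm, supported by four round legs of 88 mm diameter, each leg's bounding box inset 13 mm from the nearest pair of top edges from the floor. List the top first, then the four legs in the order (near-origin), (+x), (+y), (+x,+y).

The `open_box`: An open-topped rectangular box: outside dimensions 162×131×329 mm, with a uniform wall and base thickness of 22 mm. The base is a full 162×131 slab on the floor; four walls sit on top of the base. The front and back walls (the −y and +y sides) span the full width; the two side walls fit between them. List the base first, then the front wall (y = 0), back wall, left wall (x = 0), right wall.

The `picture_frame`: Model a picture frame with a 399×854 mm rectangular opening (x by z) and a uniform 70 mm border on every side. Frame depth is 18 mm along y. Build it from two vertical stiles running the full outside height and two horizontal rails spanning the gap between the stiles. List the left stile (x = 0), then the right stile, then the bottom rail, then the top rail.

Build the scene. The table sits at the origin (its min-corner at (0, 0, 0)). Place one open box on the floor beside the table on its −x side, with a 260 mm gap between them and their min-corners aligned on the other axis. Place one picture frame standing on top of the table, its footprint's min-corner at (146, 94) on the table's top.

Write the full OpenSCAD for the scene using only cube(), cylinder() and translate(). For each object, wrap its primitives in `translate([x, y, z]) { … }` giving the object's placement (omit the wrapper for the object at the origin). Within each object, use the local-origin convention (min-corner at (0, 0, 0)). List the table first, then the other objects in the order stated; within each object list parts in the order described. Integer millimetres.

translate([0, 0, 707]) cube([685, 688, 34]);
translate([57, 57, 0]) cylinder(h = 707, r = 44);
translate([628, 57, 0]) cylinder(h = 707, r = 44);
translate([57, 631, 0]) cylinder(h = 707, r = 44);
translate([628, 631, 0]) cylinder(h = 707, r = 44);
translate([-422, 0, 0]) {
  cube([162, 131, 22]);
  translate([0, 0, 22]) cube([162, 22, 307]);
  translate([0, 109, 22]) cube([162, 22, 307]);
  translate([0, 22, 22]) cube([22, 87, 307]);
  translate([140, 22, 22]) cube([22, 87, 307]);
}
translate([146, 94, 741]) {
  cube([70, 18, 994]);
  translate([469, 0, 0]) cube([70, 18, 994]);
  translate([70, 0, 0]) cube([399, 18, 70]);
  translate([70, 0, 924]) cube([399, 18, 70]);
}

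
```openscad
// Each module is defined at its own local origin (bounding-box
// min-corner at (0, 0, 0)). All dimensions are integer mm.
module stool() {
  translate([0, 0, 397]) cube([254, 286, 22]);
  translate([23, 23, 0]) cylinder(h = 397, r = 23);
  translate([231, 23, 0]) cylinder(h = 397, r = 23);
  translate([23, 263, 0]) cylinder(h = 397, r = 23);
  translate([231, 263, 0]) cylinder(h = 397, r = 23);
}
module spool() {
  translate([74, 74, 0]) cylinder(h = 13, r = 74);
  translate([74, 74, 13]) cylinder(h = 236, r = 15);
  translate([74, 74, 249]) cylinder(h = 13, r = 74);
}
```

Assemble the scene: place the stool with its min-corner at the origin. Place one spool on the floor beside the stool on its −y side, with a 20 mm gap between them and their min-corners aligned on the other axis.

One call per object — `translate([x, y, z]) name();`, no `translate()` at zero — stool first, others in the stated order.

stool();
translate([0, -168, 0]) spool();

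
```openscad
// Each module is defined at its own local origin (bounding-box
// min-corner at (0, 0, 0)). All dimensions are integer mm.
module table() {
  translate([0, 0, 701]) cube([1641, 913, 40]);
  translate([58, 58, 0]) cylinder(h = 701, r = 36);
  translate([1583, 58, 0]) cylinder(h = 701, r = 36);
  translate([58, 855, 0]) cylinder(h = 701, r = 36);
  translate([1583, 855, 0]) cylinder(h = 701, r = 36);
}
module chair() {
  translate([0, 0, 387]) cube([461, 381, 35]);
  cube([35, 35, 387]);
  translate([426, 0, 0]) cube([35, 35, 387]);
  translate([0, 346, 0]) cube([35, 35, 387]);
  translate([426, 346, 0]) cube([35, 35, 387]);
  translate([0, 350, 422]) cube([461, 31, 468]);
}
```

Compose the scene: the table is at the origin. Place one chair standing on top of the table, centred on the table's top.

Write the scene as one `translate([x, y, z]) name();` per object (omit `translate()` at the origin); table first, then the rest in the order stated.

table();
translate([590, 266, 741]) chair();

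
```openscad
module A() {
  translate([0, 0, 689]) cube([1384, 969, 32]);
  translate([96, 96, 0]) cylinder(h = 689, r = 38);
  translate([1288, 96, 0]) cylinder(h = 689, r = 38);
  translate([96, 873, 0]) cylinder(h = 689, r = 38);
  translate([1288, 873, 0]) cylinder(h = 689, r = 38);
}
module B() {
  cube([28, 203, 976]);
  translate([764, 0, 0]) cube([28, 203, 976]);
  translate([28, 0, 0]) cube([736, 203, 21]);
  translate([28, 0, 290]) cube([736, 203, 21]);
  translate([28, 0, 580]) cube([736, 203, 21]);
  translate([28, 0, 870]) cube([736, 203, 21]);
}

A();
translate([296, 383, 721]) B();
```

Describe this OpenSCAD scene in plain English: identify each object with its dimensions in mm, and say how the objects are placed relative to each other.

A is a table with a 1384×969 mm rectangular top, 32 mm thick, top surface at z = 721 mm, supported by four round legs of 76 mm diameter, each leg's bounding box inset 58 mm from the nearest pair of top edges, running from the floor.

B is a bookshelf 792 mm wide overall, 203 mm deep and 976 mm tall. The two sides are 28 mm thick vertical panels. 4 horizontal shelves of 21 mm thickness span between the inner faces of the sides; the lowest shelf sits on the floor and shelves are stacked with a clear vertical gap of 269 mm between each pair.

The bookshelf is on top of the table, centred.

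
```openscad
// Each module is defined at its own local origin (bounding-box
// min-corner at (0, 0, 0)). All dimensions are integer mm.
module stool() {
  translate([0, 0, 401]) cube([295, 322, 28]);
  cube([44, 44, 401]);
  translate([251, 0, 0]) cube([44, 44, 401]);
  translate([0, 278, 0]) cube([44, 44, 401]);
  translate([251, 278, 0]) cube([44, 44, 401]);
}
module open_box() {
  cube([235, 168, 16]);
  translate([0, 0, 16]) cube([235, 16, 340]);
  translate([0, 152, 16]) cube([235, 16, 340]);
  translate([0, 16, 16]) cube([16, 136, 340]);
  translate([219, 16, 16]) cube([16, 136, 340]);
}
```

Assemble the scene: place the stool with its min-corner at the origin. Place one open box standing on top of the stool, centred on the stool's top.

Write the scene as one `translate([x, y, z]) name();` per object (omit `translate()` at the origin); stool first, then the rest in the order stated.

stool();
translate([30, 77, 429]) open_box();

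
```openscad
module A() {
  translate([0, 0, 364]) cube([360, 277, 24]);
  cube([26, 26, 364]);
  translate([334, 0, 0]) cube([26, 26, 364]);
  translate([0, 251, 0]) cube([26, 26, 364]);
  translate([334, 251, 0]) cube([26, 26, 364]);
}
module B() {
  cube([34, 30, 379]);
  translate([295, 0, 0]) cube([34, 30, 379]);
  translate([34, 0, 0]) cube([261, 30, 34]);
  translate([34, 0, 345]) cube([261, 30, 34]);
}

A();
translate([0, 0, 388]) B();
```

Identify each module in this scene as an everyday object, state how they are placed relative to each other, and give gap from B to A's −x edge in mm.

A is a stool. B is a picture frame. The picture frame is on top of the stool. The gap from the picture frame to the stool's −x edge is 0 mm.

The picture frame's min-x is at 0; the stool's min-x is 0; gap = 0 mm.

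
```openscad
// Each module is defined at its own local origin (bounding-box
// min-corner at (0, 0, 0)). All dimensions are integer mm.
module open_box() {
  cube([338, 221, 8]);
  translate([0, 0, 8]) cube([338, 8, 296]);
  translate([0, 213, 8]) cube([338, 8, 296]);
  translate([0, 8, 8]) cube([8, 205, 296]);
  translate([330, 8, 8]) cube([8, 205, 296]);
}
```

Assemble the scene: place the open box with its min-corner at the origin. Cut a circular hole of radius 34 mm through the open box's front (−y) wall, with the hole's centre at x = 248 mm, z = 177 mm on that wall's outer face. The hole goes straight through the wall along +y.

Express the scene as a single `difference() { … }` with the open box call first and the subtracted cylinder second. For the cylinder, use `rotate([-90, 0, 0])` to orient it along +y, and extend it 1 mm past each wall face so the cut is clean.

difference() {
  open_box();
  translate([248, -1, 177]) rotate([-90, 0, 0]) cylinder(h = 10, r = 34);
}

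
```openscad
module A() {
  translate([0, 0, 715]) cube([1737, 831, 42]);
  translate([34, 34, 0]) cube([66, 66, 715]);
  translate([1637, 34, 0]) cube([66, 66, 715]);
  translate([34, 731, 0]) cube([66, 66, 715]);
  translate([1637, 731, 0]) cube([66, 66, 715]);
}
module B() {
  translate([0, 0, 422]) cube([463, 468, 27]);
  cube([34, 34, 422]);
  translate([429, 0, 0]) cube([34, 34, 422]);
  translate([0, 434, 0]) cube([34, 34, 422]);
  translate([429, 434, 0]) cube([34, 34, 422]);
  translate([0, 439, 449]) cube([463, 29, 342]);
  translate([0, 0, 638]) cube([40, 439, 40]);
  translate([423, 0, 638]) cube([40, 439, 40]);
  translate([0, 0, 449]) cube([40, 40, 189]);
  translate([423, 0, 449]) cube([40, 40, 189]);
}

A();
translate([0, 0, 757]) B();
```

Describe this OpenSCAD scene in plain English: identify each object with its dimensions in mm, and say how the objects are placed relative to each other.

A is a rectangular dining table. The top is 1737×831×42 mm with its upper surface at z = 757 mm. It stands on four 66×66 mm square legs, each inset 34 mm from the nearest pair of top edges, running from the floor to the underside of the top.

B is a chair. The seat is a 463×468×27 mm slab with its top at z = 449 mm, on four 34×34 mm corner legs (flush with the seat edges, standing on z = 0). A flat backrest 29 mm thick, 342 mm tall, spans the full seat width and rises from the seat top along its +y edge, rear face flush with the rear of the seat. Two armrests of 40×40 mm section run along each side from the seat's front edge to the front of the backrest, top faces 229 mm above the seat top and outer faces flush with the seat's x-edges; a 40×40 mm post under the front of each armrest stands on the seat at the front corner.

The chair is on top of the table.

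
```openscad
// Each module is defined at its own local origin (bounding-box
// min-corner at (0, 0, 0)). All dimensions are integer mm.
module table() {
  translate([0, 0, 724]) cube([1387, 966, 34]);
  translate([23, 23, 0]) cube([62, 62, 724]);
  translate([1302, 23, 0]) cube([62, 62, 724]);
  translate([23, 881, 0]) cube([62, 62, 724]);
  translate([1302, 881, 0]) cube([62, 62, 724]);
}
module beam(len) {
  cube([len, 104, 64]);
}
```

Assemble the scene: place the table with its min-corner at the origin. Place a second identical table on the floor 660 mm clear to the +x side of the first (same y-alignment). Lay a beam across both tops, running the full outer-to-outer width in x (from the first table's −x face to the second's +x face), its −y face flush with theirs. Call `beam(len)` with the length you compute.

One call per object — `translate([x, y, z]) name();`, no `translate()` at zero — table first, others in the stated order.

table();
translate([2047, 0, 0]) table();
translate([0, 0, 758]) beam(3434);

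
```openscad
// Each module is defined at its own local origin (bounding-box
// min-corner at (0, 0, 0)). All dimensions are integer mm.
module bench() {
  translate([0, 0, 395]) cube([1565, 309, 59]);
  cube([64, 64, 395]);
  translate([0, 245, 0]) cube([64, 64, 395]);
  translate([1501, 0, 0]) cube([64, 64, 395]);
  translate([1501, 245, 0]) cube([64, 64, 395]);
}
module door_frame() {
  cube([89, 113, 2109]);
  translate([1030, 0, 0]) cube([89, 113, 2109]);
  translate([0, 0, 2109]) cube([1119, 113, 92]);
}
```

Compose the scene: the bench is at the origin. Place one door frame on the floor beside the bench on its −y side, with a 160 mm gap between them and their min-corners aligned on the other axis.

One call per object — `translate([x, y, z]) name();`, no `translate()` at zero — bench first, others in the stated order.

bench();
translate([0, -273, 0]) door_frame();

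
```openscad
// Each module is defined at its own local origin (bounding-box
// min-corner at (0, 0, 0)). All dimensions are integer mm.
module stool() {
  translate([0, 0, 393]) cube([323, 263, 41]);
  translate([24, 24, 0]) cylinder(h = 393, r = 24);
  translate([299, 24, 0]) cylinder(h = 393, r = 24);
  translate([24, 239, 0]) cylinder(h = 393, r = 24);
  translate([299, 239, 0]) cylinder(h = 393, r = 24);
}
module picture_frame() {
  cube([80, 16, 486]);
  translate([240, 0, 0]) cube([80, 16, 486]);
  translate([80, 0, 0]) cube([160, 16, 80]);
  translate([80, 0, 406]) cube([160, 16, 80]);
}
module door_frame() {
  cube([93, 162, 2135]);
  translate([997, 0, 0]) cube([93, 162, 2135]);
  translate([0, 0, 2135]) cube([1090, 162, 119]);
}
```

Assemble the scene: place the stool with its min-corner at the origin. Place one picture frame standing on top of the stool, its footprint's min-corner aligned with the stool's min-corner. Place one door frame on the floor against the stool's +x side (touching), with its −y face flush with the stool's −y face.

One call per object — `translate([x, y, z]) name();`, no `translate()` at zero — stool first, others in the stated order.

stool();
translate([0, 0, 434]) picture_frame();
translate([323, 0, 0]) door_frame();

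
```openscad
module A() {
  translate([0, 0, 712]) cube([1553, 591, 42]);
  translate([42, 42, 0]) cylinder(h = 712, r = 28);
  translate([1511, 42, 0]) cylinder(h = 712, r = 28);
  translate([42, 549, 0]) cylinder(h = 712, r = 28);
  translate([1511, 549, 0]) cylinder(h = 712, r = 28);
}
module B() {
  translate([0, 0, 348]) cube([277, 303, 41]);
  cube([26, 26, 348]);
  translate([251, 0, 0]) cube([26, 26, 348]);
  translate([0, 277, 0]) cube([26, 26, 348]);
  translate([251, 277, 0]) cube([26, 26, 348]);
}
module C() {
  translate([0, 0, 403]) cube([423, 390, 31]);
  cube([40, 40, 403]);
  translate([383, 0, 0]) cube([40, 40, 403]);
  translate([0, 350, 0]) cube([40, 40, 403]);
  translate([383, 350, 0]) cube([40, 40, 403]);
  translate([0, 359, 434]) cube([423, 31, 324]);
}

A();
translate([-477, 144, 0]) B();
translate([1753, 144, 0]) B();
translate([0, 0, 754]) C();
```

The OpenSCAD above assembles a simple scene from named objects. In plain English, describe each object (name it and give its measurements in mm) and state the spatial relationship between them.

A is a table: top 1553 mm (x) × 591 mm (y), 42 mm thick, upper face at z = 754 mm, on four round legs of 56 mm diameter, each leg's bounding box inset 14 mm from the nearest pair of top edges, running from z = 0 to the bottom of the top.

B is a four-legged stool. The seat is a 277×303×41 mm slab whose top surface is at z = 389 mm; four square legs, each 26×26 mm in cross-section, run from the floor (z = 0) to the underside of the seat, each flush with a corner of the seat.

C is a chair. The seat is a 423×390×31 mm slab with its top at z = 434 mm, on four 40×40 mm corner legs (flush with the seat edges, standing on z = 0). A flat backrest 31 mm thick, 324 mm tall, spans the full seat width and rises from the seat top along its +y edge, rear face flush with the rear of the seat.

Two stools sit around the table at the −x, +x sides. The chair is on top of the table.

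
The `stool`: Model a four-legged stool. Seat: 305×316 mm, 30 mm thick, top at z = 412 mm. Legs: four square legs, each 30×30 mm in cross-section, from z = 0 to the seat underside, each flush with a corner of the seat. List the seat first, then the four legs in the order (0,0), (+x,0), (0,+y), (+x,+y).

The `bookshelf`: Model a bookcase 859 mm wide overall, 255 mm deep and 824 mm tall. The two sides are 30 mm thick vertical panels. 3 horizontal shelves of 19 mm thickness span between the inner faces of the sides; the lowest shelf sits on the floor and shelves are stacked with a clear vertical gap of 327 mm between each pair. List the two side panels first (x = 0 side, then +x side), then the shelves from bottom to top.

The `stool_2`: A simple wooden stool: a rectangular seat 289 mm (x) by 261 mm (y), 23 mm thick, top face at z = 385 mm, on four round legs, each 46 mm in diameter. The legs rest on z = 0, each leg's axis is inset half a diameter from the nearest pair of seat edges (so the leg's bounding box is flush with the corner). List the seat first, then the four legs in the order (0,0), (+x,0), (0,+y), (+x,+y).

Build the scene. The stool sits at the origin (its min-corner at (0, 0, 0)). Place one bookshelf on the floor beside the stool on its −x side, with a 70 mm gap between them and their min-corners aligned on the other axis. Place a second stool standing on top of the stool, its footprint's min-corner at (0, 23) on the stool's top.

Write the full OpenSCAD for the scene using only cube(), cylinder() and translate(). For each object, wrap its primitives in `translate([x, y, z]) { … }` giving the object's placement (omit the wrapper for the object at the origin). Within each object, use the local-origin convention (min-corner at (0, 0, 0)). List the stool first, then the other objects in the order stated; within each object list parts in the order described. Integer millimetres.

translate([0, 0, 382]) cube([305, 316, 30]);
cube([30, 30, 382]);
translate([275, 0, 0]) cube([30, 30, 382]);
translate([0, 286, 0]) cube([30, 30, 382]);
translate([275, 286, 0]) cube([30, 30, 382]);
translate([-929, 0, 0]) {
  cube([30, 255, 824]);
  translate([829, 0, 0]) cube([30, 255, 824]);
  translate([30, 0, 0]) cube([799, 255, 19]);
  translate([30, 0, 346]) cube([799, 255, 19]);
  translate([30, 0, 692]) cube([799, 255, 19]);
}
translate([0, 23, 412]) {
  translate([0, 0, 362]) cube([289, 261, 23]);
  translate([23, 23, 0]) cylinder(h = 362, r = 23);
  translate([266, 23, 0]) cylinder(h = 362, r = 23);
  translate([23, 238, 0]) cylinder(h = 362, r = 23);
  translate([266, 238, 0]) cylinder(h = 362, r = 23);
}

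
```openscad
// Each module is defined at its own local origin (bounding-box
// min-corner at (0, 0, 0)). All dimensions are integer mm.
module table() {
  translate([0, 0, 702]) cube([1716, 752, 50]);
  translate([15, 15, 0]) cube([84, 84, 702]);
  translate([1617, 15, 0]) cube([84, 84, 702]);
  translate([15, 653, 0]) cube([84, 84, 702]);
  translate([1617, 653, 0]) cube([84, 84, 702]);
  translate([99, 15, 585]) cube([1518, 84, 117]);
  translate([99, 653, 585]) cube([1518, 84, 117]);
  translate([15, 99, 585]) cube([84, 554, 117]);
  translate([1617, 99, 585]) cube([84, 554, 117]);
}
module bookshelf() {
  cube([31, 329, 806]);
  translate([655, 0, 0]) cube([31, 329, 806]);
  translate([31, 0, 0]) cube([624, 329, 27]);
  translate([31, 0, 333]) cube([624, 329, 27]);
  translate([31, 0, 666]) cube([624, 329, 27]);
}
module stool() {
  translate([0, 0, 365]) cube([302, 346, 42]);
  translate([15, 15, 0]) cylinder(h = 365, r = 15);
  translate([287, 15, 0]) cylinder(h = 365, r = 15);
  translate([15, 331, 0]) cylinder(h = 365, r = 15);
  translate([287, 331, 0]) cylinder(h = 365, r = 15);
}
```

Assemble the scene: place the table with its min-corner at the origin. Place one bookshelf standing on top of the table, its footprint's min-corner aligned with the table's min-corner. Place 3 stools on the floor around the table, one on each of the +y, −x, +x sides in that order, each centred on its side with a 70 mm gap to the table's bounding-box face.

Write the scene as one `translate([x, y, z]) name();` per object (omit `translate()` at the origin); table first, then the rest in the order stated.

table();
translate([0, 0, 752]) bookshelf();
translate([707, 822, 0]) stool();
translate([-372, 203, 0]) stool();
translate([1786, 203, 0]) stool();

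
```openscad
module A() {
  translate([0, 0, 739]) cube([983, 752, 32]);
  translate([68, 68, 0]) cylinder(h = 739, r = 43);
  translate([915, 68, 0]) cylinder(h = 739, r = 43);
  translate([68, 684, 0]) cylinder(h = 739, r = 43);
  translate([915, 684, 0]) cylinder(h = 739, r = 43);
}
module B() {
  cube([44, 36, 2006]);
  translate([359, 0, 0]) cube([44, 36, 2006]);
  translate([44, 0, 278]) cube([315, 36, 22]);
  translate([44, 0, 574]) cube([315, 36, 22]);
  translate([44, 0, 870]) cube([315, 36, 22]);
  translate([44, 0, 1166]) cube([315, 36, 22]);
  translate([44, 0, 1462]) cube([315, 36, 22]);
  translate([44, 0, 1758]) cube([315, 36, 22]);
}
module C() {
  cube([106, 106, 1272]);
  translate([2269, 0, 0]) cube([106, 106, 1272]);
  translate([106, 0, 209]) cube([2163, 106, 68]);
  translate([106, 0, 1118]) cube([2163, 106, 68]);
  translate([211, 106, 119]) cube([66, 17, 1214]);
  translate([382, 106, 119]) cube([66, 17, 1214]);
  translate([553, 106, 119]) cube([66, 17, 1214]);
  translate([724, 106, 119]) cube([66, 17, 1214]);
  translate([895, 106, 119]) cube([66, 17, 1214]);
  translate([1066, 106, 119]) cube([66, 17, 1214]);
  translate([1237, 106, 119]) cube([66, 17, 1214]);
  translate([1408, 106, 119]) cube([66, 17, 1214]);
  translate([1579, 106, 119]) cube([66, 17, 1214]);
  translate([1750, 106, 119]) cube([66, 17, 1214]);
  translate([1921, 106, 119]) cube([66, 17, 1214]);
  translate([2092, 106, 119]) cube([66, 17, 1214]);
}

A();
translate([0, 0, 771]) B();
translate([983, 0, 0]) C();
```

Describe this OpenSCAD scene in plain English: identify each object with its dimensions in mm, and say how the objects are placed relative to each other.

A is a table: top 983 mm (x) × 752 mm (y), 32 mm thick, upper face at z = 771 mm, on four round legs of 86 mm diameter, each leg's bounding box inset 25 mm from the nearest pair of top edges, running from z = 0 to the bottom of the top.

B is a wooden ladder with two side rails of 44×36 mm section and 2006 mm height, set 403 mm apart overall. Between them run 6 rectangular rungs (36 mm deep, 22 mm thick), front faces flush with the rails' −y face. The bottom of the first rung is 278 mm above the floor and each subsequent rung is 296 mm higher than the one below.

C is a fence section. Two 106×106 mm posts, 1272 mm tall, stand on the floor with a clear span of 2163 mm between their inner faces. Two horizontal rails of 106×68 mm section span the gap between the posts with their undersides at z = 209 mm and z = 1118 mm, flush with the posts' −y face. 12 pickets, each 66 mm wide, 17 mm thick and 1214 mm tall, are fixed to the +y face of the rails with their bottoms at z = 119 mm, evenly spaced across the span with equal gaps (rounded down to the nearest mm) at the −x end and between each pair — any rounding remainder accumulates at the +x end.

The ladder is on top of the table. The fence section is against the table's +x side, with their −y faces flush.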